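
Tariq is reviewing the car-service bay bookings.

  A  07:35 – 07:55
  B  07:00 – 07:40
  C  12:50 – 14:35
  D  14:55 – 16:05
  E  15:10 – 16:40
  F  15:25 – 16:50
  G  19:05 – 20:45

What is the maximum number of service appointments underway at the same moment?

Walk through starts and ends in time order (an end at T is processed before a start at T):
07:00 start B → 1
07:35 start A → 2
07:40 end B → 1
07:55 end A → 0
12:50 start C → 1
14:35 end C → 0
14:55 start D → 1
15:10 start E → 2
15:25 start F → 3
16:05 end D → 2
16:40 end E → 1
16:50 end F → 0
19:05 start G → 1
20:45 end G → 0
Peak is 3, at 15:25 (D, E, F).

3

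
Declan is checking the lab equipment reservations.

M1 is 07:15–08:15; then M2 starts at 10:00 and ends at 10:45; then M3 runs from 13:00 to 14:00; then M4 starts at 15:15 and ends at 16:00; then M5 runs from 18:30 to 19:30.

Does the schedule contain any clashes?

No

Sorted by start: M1, M2, M3, M4, M5.
M2 starts after M1 ends; M1 is clear from here.
M3 starts after M2 ends; M2 is clear from here.
M4 starts after M3 ends; M3 is clear from here.
M5 starts after M4 ends.
Every pair is clear; the schedule has no overlaps.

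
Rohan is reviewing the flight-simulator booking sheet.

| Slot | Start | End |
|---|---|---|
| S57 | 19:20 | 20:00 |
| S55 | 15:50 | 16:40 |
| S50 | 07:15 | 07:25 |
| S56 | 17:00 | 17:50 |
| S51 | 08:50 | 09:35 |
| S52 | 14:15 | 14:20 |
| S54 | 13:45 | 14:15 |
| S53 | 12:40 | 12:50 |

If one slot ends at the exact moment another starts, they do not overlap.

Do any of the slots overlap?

No

Two intervals overlap when each starts before the other ends.
Sorted by start: S50, S51, S53, S54, S52, S55, S56, S57.
S51 starts after S50 ends — done with S50.
S53 starts after S51 ends — done with S51.
S54 starts after S53 ends — done with S53.
S52 starts exactly when S54 ends (back-to-back, no overlap) — done with S54.
S55 starts after S52 ends — done with S52.
S56 starts after S55 ends — done with S55.
S57 starts after S56 ends.
Every pair is clear; the schedule has no overlaps.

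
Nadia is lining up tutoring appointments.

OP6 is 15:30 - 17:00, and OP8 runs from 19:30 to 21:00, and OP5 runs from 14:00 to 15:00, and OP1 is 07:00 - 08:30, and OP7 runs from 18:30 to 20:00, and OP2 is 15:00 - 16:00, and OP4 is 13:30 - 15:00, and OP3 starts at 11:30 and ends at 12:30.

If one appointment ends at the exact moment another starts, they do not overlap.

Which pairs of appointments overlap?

OP2 & OP6, OP4 & OP5, OP7 & OP8

Sorted by start: OP1, OP3, OP4, OP5, OP2, OP6, OP7, OP8.
OP3 starts after OP1 ends — done with OP1.
OP4 starts after OP3 ends — done with OP3.
OP5 starts before OP4 ends → OP4 and OP5 overlap.
OP2 starts exactly when OP4 ends (back-to-back, no overlap) — done with OP4.
OP2 starts exactly when OP5 ends (back-to-back, no overlap) — done with OP5.
OP6 starts before OP2 ends → OP2 and OP6 overlap.
OP7 starts after OP2 ends — done with OP2.
OP7 starts after OP6 ends — done with OP6.
OP8 starts before OP7 ends → OP7 and OP8 overlap.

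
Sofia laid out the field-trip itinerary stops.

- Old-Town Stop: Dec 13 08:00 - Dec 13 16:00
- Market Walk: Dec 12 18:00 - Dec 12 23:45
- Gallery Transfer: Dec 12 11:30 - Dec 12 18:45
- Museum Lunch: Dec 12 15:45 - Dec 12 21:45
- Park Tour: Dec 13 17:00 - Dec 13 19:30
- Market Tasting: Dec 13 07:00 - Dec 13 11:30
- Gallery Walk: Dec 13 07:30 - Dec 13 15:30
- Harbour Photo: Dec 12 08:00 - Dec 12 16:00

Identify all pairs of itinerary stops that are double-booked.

Gallery Transfer & Harbour Photo, Gallery Transfer & Market Walk, Gallery Transfer & Museum Lunch, Gallery Walk & Market Tasting, Gallery Walk & Old-Town Stop, Harbour Photo & Museum Lunch, Market Tasting & Old-Town Stop, Market Walk & Museum Lunch

Sorted by start: Harbour Photo, Gallery Transfer, Museum Lunch, Market Walk, Market Tasting, Gallery Walk, Old-Town Stop, Park Tour.
Gallery Transfer starts before Harbour Photo ends → Harbour Photo and Gallery Transfer overlap.
Museum Lunch starts before Harbour Photo ends → Harbour Photo and Museum Lunch overlap.
Market Walk starts after Harbour Photo ends, so Harbour Photo has no further overlaps.
Museum Lunch starts before Gallery Transfer ends → Gallery Transfer and Museum Lunch overlap.
Market Walk starts before Gallery Transfer ends → Gallery Transfer and Market Walk overlap.
Market Tasting starts after Gallery Transfer ends, so Gallery Transfer has no further overlaps.
Market Walk starts before Museum Lunch ends → Museum Lunch and Market Walk overlap.
Market Tasting starts after Museum Lunch ends, so Museum Lunch has no further overlaps.
Market Tasting starts after Market Walk ends, so Market Walk has no further overlaps.
Gallery Walk starts before Market Tasting ends → Market Tasting and Gallery Walk overlap.
Old-Town Stop starts before Market Tasting ends → Market Tasting and Old-Town Stop overlap.
Park Tour starts after Market Tasting ends.
Old-Town Stop starts before Gallery Walk ends → Gallery Walk and Old-Town Stop overlap.
Park Tour starts after Gallery Walk ends.
Park Tour starts after Old-Town Stop ends.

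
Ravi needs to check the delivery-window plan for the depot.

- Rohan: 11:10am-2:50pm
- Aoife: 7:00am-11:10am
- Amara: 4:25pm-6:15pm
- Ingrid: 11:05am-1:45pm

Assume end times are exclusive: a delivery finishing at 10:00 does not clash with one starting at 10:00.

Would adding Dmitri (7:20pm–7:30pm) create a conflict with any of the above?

No — it doesn't clash with anything

Aoife: ends 11:10am at or before Dmitri starts 7:20pm → clear.
Ingrid: ends 1:45pm at or before Dmitri starts 7:20pm → clear.
Rohan: ends 2:50pm at or before Dmitri starts 7:20pm → clear.
Amara: ends 6:15pm at or before Dmitri starts 7:20pm → clear.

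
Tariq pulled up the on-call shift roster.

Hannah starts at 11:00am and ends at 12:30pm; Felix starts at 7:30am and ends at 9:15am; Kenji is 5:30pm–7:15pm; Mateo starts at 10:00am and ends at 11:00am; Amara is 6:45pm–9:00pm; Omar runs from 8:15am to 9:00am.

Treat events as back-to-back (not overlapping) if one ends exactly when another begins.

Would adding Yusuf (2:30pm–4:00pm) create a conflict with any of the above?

Felix: ends 9:15am at or before Yusuf starts 2:30pm → clear.
Omar: ends 9:00am at or before Yusuf starts 2:30pm → clear.
Mateo: ends 11:00am at or before Yusuf starts 2:30pm → clear.
Hannah: ends 12:30pm at or before Yusuf starts 2:30pm → clear.
Kenji: starts 5:30pm at or after Yusuf ends 4:00pm → clear.
Amara: starts 6:45pm at or after Yusuf ends 4:00pm → clear.

No — it doesn't clash with anything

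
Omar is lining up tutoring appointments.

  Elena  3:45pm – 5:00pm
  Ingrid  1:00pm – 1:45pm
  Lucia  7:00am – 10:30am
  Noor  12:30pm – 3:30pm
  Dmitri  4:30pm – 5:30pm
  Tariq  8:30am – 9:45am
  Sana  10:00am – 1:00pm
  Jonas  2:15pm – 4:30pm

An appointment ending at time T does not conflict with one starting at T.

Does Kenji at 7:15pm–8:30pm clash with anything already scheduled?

Lucia: ends 10:30am at or before Kenji starts 7:15pm → clear.
Tariq: ends 9:45am at or before Kenji starts 7:15pm → clear.
Sana: ends 1:00pm at or before Kenji starts 7:15pm → clear.
Noor: ends 3:30pm at or before Kenji starts 7:15pm → clear.
Ingrid: ends 1:45pm at or before Kenji starts 7:15pm → clear.
Jonas: ends 4:30pm at or before Kenji starts 7:15pm → clear.
Elena: ends 5:00pm at or before Kenji starts 7:15pm → clear.
Dmitri: ends 5:30pm at or before Kenji starts 7:15pm → clear.

No — it doesn't clash with anything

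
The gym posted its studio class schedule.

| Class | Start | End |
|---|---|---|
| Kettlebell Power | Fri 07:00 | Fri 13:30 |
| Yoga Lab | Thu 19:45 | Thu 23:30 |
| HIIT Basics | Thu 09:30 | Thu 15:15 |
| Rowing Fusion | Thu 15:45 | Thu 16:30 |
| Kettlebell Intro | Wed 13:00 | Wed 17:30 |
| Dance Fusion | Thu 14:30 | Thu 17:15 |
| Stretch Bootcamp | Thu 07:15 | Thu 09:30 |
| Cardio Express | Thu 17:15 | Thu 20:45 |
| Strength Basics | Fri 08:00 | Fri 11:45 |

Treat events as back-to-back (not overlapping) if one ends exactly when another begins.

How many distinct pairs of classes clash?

4

Two intervals overlap when each starts before the other ends.
Sorted by start: Kettlebell Intro, Stretch Bootcamp, HIIT Basics, Dance Fusion, Rowing Fusion, Cardio Express, Yoga Lab, Kettlebell Power, Strength Basics.
Stretch Bootcamp starts after Kettlebell Intro ends; Kettlebell Intro is clear from here.
HIIT Basics starts exactly when Stretch Bootcamp ends (back-to-back, no overlap); Stretch Bootcamp is clear from here.
Dance Fusion starts before HIIT Basics ends → HIIT Basics and Dance Fusion overlap.
Rowing Fusion starts after HIIT Basics ends; HIIT Basics is clear from here.
Rowing Fusion starts before Dance Fusion ends → Dance Fusion and Rowing Fusion overlap.
Cardio Express starts exactly when Dance Fusion ends (back-to-back, no overlap); Dance Fusion is clear from here.
Cardio Express starts after Rowing Fusion ends; Rowing Fusion is clear from here.
Yoga Lab starts before Cardio Express ends → Cardio Express and Yoga Lab overlap.
Kettlebell Power starts after Cardio Express ends; Cardio Express is clear from here.
Kettlebell Power starts after Yoga Lab ends; Yoga Lab is clear from here.
Strength Basics starts before Kettlebell Power ends → Kettlebell Power and Strength Basics overlap.
Overlapping pairs: Cardio Express & Yoga Lab, Dance Fusion & HIIT Basics, Dance Fusion & Rowing Fusion, Kettlebell Power & Strength Basics — 4 in total.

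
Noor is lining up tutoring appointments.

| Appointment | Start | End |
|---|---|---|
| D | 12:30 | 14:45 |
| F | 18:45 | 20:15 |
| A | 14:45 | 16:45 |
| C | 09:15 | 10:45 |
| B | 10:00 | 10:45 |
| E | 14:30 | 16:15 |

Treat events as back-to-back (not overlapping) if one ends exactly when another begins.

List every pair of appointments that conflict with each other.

A & E, B & C, D & E

Sorted by start: C, B, D, E, A, F.
B starts before C ends → C and B overlap.
D starts after C ends, so C has no further overlaps.
D starts after B ends, so B has no further overlaps.
E starts before D ends → D and E overlap.
A starts exactly when D ends (back-to-back, no overlap), so D has no further overlaps.
A starts before E ends → E and A overlap.
F starts after E ends.
F starts after A ends.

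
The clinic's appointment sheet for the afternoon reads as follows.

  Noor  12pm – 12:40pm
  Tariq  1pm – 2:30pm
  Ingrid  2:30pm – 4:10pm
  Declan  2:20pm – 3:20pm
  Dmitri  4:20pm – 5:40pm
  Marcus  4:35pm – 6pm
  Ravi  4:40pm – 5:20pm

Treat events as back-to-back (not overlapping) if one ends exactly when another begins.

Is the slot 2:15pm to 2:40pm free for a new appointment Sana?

No — it overlaps Declan, Ingrid, Tariq

Noor: ends 12:40pm at or before Sana starts 2:15pm → clear.
Tariq: starts 1pm before Sana ends 2:40pm, and ends 2:30pm after Sana starts 2:15pm → overlap.
Declan: starts 2:20pm before Sana ends 2:40pm, and ends 3:20pm after Sana starts 2:15pm → overlap.
Ingrid: starts 2:30pm before Sana ends 2:40pm, and ends 4:10pm after Sana starts 2:15pm → overlap.
Dmitri: starts 4:20pm at or after Sana ends 2:40pm → clear.
Marcus: starts 4:35pm at or after Sana ends 2:40pm → clear.
Ravi: starts 4:40pm at or after Sana ends 2:40pm → clear.
Sana overlaps Tariq, Ingrid, Declan.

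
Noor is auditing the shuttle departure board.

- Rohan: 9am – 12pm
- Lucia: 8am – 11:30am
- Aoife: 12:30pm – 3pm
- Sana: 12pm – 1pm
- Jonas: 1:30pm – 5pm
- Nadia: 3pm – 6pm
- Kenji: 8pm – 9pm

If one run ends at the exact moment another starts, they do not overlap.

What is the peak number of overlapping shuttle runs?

Sweep the timeline, counting +1 at each start and −1 at each end (ends before starts at a tie):
8am start Lucia → 1
9am start Rohan → 2
11:30am end Lucia → 1
12pm end Rohan → 0
12pm start Sana → 1
12:30pm start Aoife → 2
1pm end Sana → 1
1:30pm start Jonas → 2
3pm end Aoife → 1
3pm start Nadia → 2
5pm end Jonas → 1
6pm end Nadia → 0
8pm start Kenji → 1
9pm end Kenji → 0
Peak is 2, at 9am (Lucia, Rohan).

2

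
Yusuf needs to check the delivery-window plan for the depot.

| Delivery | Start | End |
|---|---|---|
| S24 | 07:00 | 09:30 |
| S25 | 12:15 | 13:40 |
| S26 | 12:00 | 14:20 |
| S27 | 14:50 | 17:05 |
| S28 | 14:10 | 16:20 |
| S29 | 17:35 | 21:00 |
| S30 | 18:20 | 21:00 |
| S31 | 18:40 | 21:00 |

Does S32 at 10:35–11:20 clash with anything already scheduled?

No — it doesn't clash with anything

S24: ends 09:30 at or before S32 starts 10:35 → clear.
S26: starts 12:00 at or after S32 ends 11:20 → clear.
S25: starts 12:15 at or after S32 ends 11:20 → clear.
S28: starts 14:10 at or after S32 ends 11:20 → clear.
S27: starts 14:50 at or after S32 ends 11:20 → clear.
S29: starts 17:35 at or after S32 ends 11:20 → clear.
S30: starts 18:20 at or after S32 ends 11:20 → clear.
S31: starts 18:40 at or after S32 ends 11:20 → clear.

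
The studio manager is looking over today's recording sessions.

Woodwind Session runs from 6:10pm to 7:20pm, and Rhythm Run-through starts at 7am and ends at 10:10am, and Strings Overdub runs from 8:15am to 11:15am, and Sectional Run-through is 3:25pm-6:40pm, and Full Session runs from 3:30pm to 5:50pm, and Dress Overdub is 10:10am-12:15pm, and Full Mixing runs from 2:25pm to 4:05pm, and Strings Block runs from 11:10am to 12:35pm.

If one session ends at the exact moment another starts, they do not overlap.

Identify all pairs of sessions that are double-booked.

Dress Overdub & Strings Block, Dress Overdub & Strings Overdub, Full Mixing & Full Session, Full Mixing & Sectional Run-through, Full Session & Sectional Run-through, Rhythm Run-through & Strings Overdub, Sectional Run-through & Woodwind Session, Strings Block & Strings Overdub

Sorted by start: Rhythm Run-through, Strings Overdub, Dress Overdub, Strings Block, Full Mixing, Sectional Run-through, Full Session, Woodwind Session.
Strings Overdub starts before Rhythm Run-through ends → Rhythm Run-through and Strings Overdub overlap.
Dress Overdub starts exactly when Rhythm Run-through ends (back-to-back, no overlap), so nothing later overlaps Rhythm Run-through either.
Dress Overdub starts before Strings Overdub ends → Strings Overdub and Dress Overdub overlap.
Strings Block starts before Strings Overdub ends → Strings Overdub and Strings Block overlap.
Full Mixing starts after Strings Overdub ends, so nothing later overlaps Strings Overdub either.
Strings Block starts before Dress Overdub ends → Dress Overdub and Strings Block overlap.
Full Mixing starts after Dress Overdub ends, so nothing later overlaps Dress Overdub either.
Full Mixing starts after Strings Block ends, so nothing later overlaps Strings Block either.
Sectional Run-through starts before Full Mixing ends → Full Mixing and Sectional Run-through overlap.
Full Session starts before Full Mixing ends → Full Mixing and Full Session overlap.
Woodwind Session starts after Full Mixing ends.
Full Session starts before Sectional Run-through ends → Sectional Run-through and Full Session overlap.
Woodwind Session starts before Sectional Run-through ends → Sectional Run-through and Woodwind Session overlap.
Woodwind Session starts after Full Session ends.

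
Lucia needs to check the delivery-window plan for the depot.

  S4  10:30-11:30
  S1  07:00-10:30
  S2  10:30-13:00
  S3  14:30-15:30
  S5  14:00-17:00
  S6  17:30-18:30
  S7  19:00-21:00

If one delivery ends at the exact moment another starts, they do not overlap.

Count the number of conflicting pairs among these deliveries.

Sorted by start: S1, S2, S4, S5, S3, S6, S7.
S2 starts exactly when S1 ends (back-to-back, no overlap), so S1 has no further overlaps.
S4 starts before S2 ends → S2 and S4 overlap.
S5 starts after S2 ends, so S2 has no further overlaps.
S5 starts after S4 ends, so S4 has no further overlaps.
S3 starts before S5 ends → S5 and S3 overlap.
S6 starts after S5 ends, so S5 has no further overlaps.
S6 starts after S3 ends, so S3 has no further overlaps.
S7 starts after S6 ends.
Overlapping pairs: S2 & S4, S3 & S5 — 2 in total.

2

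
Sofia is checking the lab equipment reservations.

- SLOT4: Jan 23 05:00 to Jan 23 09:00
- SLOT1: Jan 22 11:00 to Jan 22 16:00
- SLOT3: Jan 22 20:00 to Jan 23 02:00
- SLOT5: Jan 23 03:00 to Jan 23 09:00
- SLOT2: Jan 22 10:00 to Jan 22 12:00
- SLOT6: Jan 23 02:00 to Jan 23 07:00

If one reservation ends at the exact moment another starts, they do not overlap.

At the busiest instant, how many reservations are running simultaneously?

Sweep the timeline, counting +1 at each start and −1 at each end (ends before starts at a tie):
Jan 22 10:00 start SLOT2 → 1
Jan 22 11:00 start SLOT1 → 2
Jan 22 12:00 end SLOT2 → 1
Jan 22 16:00 end SLOT1 → 0
Jan 22 20:00 start SLOT3 → 1
Jan 23 02:00 end SLOT3 → 0
Jan 23 02:00 start SLOT6 → 1
Jan 23 03:00 start SLOT5 → 2
Jan 23 05:00 start SLOT4 → 3
Jan 23 07:00 end SLOT6 → 2
Jan 23 09:00 end SLOT4 → 1
Jan 23 09:00 end SLOT5 → 0
Peak is 3, at Jan 23 05:00 (SLOT4, SLOT5, SLOT6).

3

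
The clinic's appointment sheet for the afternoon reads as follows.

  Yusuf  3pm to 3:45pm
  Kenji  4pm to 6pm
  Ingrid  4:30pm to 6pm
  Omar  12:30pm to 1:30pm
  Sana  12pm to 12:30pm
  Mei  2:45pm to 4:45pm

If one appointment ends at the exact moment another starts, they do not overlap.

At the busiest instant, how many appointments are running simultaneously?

3

Walk through starts and ends in time order (an end at T is processed before a start at T):
12pm start Sana → 1
12:30pm end Sana → 0
12:30pm start Omar → 1
1:30pm end Omar → 0
2:45pm start Mei → 1
3pm start Yusuf → 2
3:45pm end Yusuf → 1
4pm start Kenji → 2
4:30pm start Ingrid → 3
4:45pm end Mei → 2
6pm end Ingrid → 1
6pm end Kenji → 0
Peak is 3, at 4:30pm (Ingrid, Kenji, Mei).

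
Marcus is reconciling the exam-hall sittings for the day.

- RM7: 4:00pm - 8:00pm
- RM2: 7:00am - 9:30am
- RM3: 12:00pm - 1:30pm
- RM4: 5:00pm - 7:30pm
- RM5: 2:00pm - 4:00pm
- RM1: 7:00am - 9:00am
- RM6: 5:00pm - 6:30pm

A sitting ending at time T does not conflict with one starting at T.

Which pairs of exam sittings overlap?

RM1 & RM2, RM4 & RM6, RM4 & RM7, RM6 & RM7

Sorted by start: RM1, RM2, RM3, RM5, RM7, RM4, RM6.
RM2 starts before RM1 ends → RM1 and RM2 overlap.
RM3 starts after RM1 ends, so RM1 has no further overlaps.
RM3 starts after RM2 ends, so RM2 has no further overlaps.
RM5 starts after RM3 ends, so RM3 has no further overlaps.
RM7 starts exactly when RM5 ends (back-to-back, no overlap), so RM5 has no further overlaps.
RM4 starts before RM7 ends → RM7 and RM4 overlap.
RM6 starts before RM7 ends → RM7 and RM6 overlap.
RM6 starts before RM4 ends → RM4 and RM6 overlap.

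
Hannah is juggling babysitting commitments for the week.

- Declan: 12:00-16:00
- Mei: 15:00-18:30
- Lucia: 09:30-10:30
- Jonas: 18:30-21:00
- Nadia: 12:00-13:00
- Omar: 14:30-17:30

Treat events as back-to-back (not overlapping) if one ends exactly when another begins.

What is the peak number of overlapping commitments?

3

Sort all start/end points and keep a running count:
09:30 start Lucia → 1
10:30 end Lucia → 0
12:00 start Declan → 1
12:00 start Nadia → 2
13:00 end Nadia → 1
14:30 start Omar → 2
15:00 start Mei → 3
16:00 end Declan → 2
17:30 end Omar → 1
18:30 end Mei → 0
18:30 start Jonas → 1
21:00 end Jonas → 0
Peak is 3, at 15:00 (Declan, Mei, Omar).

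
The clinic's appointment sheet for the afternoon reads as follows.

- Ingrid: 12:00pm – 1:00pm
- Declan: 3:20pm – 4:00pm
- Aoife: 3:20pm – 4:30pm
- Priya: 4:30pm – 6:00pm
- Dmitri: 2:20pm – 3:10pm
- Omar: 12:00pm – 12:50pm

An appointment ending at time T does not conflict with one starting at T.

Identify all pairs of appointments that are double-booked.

Aoife & Declan, Ingrid & Omar

Sorted by start: Omar, Ingrid, Dmitri, Aoife, Declan, Priya.
Ingrid starts before Omar ends → Omar and Ingrid overlap.
Dmitri starts after Omar ends — done with Omar.
Dmitri starts after Ingrid ends — done with Ingrid.
Aoife starts after Dmitri ends — done with Dmitri.
Declan starts before Aoife ends → Aoife and Declan overlap.
Priya starts exactly when Aoife ends (back-to-back, no overlap).
Priya starts after Declan ends.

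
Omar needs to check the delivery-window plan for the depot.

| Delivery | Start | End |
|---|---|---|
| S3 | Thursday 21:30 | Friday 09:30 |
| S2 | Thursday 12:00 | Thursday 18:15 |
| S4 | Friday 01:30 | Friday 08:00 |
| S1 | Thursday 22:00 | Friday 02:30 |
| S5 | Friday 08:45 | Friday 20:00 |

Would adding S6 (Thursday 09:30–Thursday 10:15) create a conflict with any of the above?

No — it doesn't clash with anything

S2: starts Thursday 12:00 at or after S6 ends Thursday 10:15 → clear.
S3: starts Thursday 21:30 at or after S6 ends Thursday 10:15 → clear.
S1: starts Thursday 22:00 at or after S6 ends Thursday 10:15 → clear.
S4: starts Friday 01:30 at or after S6 ends Thursday 10:15 → clear.
S5: starts Friday 08:45 at or after S6 ends Thursday 10:15 → clear.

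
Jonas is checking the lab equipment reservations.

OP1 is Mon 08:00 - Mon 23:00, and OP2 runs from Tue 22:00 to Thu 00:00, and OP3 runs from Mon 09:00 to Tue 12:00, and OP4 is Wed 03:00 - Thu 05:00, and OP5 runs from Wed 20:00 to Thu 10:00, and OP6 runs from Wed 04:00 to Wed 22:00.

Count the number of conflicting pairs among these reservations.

Check each pair: they overlap iff neither finishes before the other starts.
Sorted by start: OP1, OP3, OP2, OP4, OP6, OP5.
OP3 starts before OP1 ends → OP1 and OP3 overlap.
OP2 starts after OP1 ends — done with OP1.
OP2 starts after OP3 ends — done with OP3.
OP4 starts before OP2 ends → OP2 and OP4 overlap.
OP6 starts before OP2 ends → OP2 and OP6 overlap.
OP5 starts before OP2 ends → OP2 and OP5 overlap.
OP6 starts before OP4 ends → OP4 and OP6 overlap.
OP5 starts before OP4 ends → OP4 and OP5 overlap.
OP5 starts before OP6 ends → OP6 and OP5 overlap.
Overlapping pairs: OP1 & OP3, OP2 & OP4, OP2 & OP5, OP2 & OP6, OP4 & OP5, OP4 & OP6, OP5 & OP6 — 7 in total.

7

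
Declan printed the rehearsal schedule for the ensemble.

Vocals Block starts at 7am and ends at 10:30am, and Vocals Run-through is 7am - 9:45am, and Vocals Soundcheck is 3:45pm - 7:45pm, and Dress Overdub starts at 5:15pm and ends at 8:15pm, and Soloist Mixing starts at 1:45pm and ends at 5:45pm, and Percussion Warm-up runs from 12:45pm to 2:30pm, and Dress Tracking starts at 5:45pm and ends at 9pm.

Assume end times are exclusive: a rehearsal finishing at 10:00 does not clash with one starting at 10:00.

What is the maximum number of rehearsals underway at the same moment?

Sweep the timeline, counting +1 at each start and −1 at each end (ends before starts at a tie):
7am start Vocals Block → 1
7am start Vocals Run-through → 2
9:45am end Vocals Run-through → 1
10:30am end Vocals Block → 0
12:45pm start Percussion Warm-up → 1
1:45pm start Soloist Mixing → 2
2:30pm end Percussion Warm-up → 1
3:45pm start Vocals Soundcheck → 2
5:15pm start Dress Overdub → 3
5:45pm end Soloist Mixing → 2
5:45pm start Dress Tracking → 3
7:45pm end Vocals Soundcheck → 2
8:15pm end Dress Overdub → 1
9pm end Dress Tracking → 0
Peak is 3, at 5:15pm (Dress Overdub, Soloist Mixing, Vocals Soundcheck).

3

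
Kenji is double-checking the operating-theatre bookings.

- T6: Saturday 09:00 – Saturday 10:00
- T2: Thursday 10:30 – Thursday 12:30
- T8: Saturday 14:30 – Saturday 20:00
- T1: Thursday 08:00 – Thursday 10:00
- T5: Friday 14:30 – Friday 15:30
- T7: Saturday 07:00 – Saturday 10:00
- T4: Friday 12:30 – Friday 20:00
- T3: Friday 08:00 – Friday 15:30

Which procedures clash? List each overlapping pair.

Sorted by start: T1, T2, T3, T4, T5, T7, T6, T8.
T2 starts after T1 ends; T1 is clear from here.
T3 starts after T2 ends; T2 is clear from here.
T4 starts before T3 ends → T3 and T4 overlap.
T5 starts before T3 ends → T3 and T5 overlap.
T7 starts after T3 ends; T3 is clear from here.
T5 starts before T4 ends → T4 and T5 overlap.
T7 starts after T4 ends; T4 is clear from here.
T7 starts after T5 ends; T5 is clear from here.
T6 starts before T7 ends → T7 and T6 overlap.
T8 starts after T7 ends.
T8 starts after T6 ends.

T3 & T4, T3 & T5, T4 & T5, T6 & T7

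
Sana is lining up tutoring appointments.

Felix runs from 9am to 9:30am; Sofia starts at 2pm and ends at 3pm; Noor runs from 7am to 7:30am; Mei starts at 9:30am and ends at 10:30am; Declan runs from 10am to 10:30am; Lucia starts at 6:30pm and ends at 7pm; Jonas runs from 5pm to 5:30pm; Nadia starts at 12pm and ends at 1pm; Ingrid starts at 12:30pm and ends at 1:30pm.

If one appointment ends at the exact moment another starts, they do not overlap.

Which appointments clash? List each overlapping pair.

Sorted by start: Noor, Felix, Mei, Declan, Nadia, Ingrid, Sofia, Jonas, Lucia.
Felix starts after Noor ends; Noor is clear from here.
Mei starts exactly when Felix ends (back-to-back, no overlap); Felix is clear from here.
Declan starts before Mei ends → Mei and Declan overlap.
Nadia starts after Mei ends; Mei is clear from here.
Nadia starts after Declan ends; Declan is clear from here.
Ingrid starts before Nadia ends → Nadia and Ingrid overlap.
Sofia starts after Nadia ends; Nadia is clear from here.
Sofia starts after Ingrid ends; Ingrid is clear from here.
Jonas starts after Sofia ends; Sofia is clear from here.
Lucia starts after Jonas ends.

Declan & Mei, Ingrid & Nadia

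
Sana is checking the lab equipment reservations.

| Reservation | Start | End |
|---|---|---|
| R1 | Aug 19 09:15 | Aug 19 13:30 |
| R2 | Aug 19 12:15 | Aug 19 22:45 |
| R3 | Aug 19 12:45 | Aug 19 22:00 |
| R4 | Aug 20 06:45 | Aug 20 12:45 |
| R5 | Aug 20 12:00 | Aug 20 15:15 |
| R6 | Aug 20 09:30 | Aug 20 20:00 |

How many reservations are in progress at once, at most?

Walk through starts and ends in time order (an end at T is processed before a start at T):
Aug 19 09:15 start R1 → 1
Aug 19 12:15 start R2 → 2
Aug 19 12:45 start R3 → 3
Aug 19 13:30 end R1 → 2
Aug 19 22:00 end R3 → 1
Aug 19 22:45 end R2 → 0
Aug 20 06:45 start R4 → 1
Aug 20 09:30 start R6 → 2
Aug 20 12:00 start R5 → 3
Aug 20 12:45 end R4 → 2
Aug 20 15:15 end R5 → 1
Aug 20 20:00 end R6 → 0
Peak is 3, at Aug 19 12:45 (R1, R2, R3).

3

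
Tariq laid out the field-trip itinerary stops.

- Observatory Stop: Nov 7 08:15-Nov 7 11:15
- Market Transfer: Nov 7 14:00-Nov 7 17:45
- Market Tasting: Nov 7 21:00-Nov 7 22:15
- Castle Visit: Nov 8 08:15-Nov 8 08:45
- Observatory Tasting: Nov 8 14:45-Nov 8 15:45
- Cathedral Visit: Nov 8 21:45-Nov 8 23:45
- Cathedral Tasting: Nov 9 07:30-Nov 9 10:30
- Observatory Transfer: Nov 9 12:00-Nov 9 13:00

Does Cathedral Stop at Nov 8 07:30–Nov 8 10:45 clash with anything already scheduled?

Yes — it overlaps Castle Visit

Observatory Stop: ends Nov 7 11:15 at or before Cathedral Stop starts Nov 8 07:30 → clear.
Market Transfer: ends Nov 7 17:45 at or before Cathedral Stop starts Nov 8 07:30 → clear.
Market Tasting: ends Nov 7 22:15 at or before Cathedral Stop starts Nov 8 07:30 → clear.
Castle Visit: starts Nov 8 08:15 before Cathedral Stop ends Nov 8 10:45, and ends Nov 8 08:45 after Cathedral Stop starts Nov 8 07:30 → overlap.
Observatory Tasting: starts Nov 8 14:45 at or after Cathedral Stop ends Nov 8 10:45 → clear.
Cathedral Visit: starts Nov 8 21:45 at or after Cathedral Stop ends Nov 8 10:45 → clear.
Cathedral Tasting: starts Nov 9 07:30 at or after Cathedral Stop ends Nov 8 10:45 → clear.
Observatory Transfer: starts Nov 9 12:00 at or after Cathedral Stop ends Nov 8 10:45 → clear.
Cathedral Stop overlaps Castle Visit.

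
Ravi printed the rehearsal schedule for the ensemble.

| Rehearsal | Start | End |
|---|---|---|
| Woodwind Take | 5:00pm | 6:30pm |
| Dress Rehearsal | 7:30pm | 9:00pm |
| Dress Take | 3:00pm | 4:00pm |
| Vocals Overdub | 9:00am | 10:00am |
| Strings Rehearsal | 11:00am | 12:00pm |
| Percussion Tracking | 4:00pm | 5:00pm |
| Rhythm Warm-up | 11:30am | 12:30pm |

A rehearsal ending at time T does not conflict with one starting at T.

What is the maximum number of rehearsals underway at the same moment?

Sweep the timeline, counting +1 at each start and −1 at each end (ends before starts at a tie):
9:00am start Vocals Overdub → 1
10:00am end Vocals Overdub → 0
11:00am start Strings Rehearsal → 1
11:30am start Rhythm Warm-up → 2
12:00pm end Strings Rehearsal → 1
12:30pm end Rhythm Warm-up → 0
3:00pm start Dress Take → 1
4:00pm end Dress Take → 0
4:00pm start Percussion Tracking → 1
5:00pm end Percussion Tracking → 0
5:00pm start Woodwind Take → 1
6:30pm end Woodwind Take → 0
7:30pm start Dress Rehearsal → 1
9:00pm end Dress Rehearsal → 0
Peak is 2, at 11:30am (Rhythm Warm-up, Strings Rehearsal).

2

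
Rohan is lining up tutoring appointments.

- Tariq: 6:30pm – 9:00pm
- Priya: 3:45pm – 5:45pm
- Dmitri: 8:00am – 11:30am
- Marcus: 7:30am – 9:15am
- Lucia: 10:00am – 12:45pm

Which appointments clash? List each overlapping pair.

Sorted by start: Marcus, Dmitri, Lucia, Priya, Tariq.
Dmitri starts before Marcus ends → Marcus and Dmitri overlap.
Lucia starts after Marcus ends — done with Marcus.
Lucia starts before Dmitri ends → Dmitri and Lucia overlap.
Priya starts after Dmitri ends — done with Dmitri.
Priya starts after Lucia ends — done with Lucia.
Tariq starts after Priya ends.

Dmitri & Lucia, Dmitri & Marcus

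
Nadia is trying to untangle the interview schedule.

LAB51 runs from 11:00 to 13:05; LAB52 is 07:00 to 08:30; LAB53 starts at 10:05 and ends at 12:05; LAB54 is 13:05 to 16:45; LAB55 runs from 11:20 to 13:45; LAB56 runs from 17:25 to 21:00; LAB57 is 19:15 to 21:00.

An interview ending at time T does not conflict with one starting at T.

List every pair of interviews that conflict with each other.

LAB51 & LAB53, LAB51 & LAB55, LAB53 & LAB55, LAB54 & LAB55, LAB56 & LAB57

Sorted by start: LAB52, LAB53, LAB51, LAB55, LAB54, LAB56, LAB57.
LAB53 starts after LAB52 ends, so LAB52 has no further overlaps.
LAB51 starts before LAB53 ends → LAB53 and LAB51 overlap.
LAB55 starts before LAB53 ends → LAB53 and LAB55 overlap.
LAB54 starts after LAB53 ends, so LAB53 has no further overlaps.
LAB55 starts before LAB51 ends → LAB51 and LAB55 overlap.
LAB54 starts exactly when LAB51 ends (back-to-back, no overlap), so LAB51 has no further overlaps.
LAB54 starts before LAB55 ends → LAB55 and LAB54 overlap.
LAB56 starts after LAB55 ends, so LAB55 has no further overlaps.
LAB56 starts after LAB54 ends, so LAB54 has no further overlaps.
LAB57 starts before LAB56 ends → LAB56 and LAB57 overlap.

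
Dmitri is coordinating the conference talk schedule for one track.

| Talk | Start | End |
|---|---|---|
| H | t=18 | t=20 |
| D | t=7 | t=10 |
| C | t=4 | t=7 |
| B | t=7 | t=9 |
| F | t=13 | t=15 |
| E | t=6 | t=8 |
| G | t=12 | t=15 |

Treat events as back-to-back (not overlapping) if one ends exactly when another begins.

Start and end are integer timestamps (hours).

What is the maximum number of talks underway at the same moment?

3

Walk through starts and ends in time order (an end at T is processed before a start at T):
t=4 start C → 1
t=6 start E → 2
t=7 end C → 1
t=7 start B → 2
t=7 start D → 3
t=8 end E → 2
t=9 end B → 1
t=10 end D → 0
t=12 start G → 1
t=13 start F → 2
t=15 end F → 1
t=15 end G → 0
t=18 start H → 1
t=20 end H → 0
Peak is 3, at t=7 (B, D, E).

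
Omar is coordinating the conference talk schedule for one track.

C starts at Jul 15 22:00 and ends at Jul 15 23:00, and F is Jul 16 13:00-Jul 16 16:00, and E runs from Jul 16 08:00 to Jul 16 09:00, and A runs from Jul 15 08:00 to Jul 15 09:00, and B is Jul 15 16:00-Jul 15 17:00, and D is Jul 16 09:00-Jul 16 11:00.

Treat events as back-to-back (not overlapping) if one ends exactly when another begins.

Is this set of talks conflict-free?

Sorted by start: A, B, C, E, D, F.
B starts after A ends, so A has no further overlaps.
C starts after B ends, so B has no further overlaps.
E starts after C ends, so C has no further overlaps.
D starts exactly when E ends (back-to-back, no overlap), so E has no further overlaps.
F starts after D ends.
Every pair is clear; the schedule has no overlaps.

Yes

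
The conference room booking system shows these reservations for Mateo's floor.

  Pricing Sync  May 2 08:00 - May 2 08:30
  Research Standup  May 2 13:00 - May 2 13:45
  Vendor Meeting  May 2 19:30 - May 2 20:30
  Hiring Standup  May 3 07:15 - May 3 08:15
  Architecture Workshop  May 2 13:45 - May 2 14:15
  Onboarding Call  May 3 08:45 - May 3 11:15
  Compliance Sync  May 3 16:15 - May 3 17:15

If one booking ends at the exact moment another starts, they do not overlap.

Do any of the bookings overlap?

No

Two intervals overlap when each starts before the other ends.
Sorted by start: Pricing Sync, Research Standup, Architecture Workshop, Vendor Meeting, Hiring Standup, Onboarding Call, Compliance Sync.
Research Standup starts after Pricing Sync ends — done with Pricing Sync.
Architecture Workshop starts exactly when Research Standup ends (back-to-back, no overlap) — done with Research Standup.
Vendor Meeting starts after Architecture Workshop ends — done with Architecture Workshop.
Hiring Standup starts after Vendor Meeting ends — done with Vendor Meeting.
Onboarding Call starts after Hiring Standup ends — done with Hiring Standup.
Compliance Sync starts after Onboarding Call ends.
Every pair is clear; the schedule has no overlaps.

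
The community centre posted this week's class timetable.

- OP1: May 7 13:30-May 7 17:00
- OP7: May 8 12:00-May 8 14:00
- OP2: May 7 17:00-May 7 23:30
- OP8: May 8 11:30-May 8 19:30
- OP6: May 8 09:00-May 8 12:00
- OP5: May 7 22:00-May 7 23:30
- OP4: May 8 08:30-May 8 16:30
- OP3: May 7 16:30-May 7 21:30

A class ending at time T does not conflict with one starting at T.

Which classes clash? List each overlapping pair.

Check each pair: they overlap iff neither finishes before the other starts.
Sorted by start: OP1, OP3, OP2, OP5, OP4, OP6, OP8, OP7.
OP3 starts before OP1 ends → OP1 and OP3 overlap.
OP2 starts exactly when OP1 ends (back-to-back, no overlap) — done with OP1.
OP2 starts before OP3 ends → OP3 and OP2 overlap.
OP5 starts after OP3 ends — done with OP3.
OP5 starts before OP2 ends → OP2 and OP5 overlap.
OP4 starts after OP2 ends — done with OP2.
OP4 starts after OP5 ends — done with OP5.
OP6 starts before OP4 ends → OP4 and OP6 overlap.
OP8 starts before OP4 ends → OP4 and OP8 overlap.
OP7 starts before OP4 ends → OP4 and OP7 overlap.
OP8 starts before OP6 ends → OP6 and OP8 overlap.
OP7 starts exactly when OP6 ends (back-to-back, no overlap).
OP7 starts before OP8 ends → OP8 and OP7 overlap.

OP1 & OP3, OP2 & OP3, OP2 & OP5, OP4 & OP6, OP4 & OP7, OP4 & OP8, OP6 & OP8, OP7 & OP8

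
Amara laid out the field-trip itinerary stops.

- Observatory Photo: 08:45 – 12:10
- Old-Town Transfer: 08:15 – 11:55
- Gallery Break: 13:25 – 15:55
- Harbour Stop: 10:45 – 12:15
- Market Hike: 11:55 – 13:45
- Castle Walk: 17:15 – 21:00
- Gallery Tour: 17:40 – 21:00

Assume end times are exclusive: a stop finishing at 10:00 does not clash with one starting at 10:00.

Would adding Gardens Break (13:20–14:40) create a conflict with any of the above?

Old-Town Transfer: ends 11:55 at or before Gardens Break starts 13:20 → clear.
Observatory Photo: ends 12:10 at or before Gardens Break starts 13:20 → clear.
Harbour Stop: ends 12:15 at or before Gardens Break starts 13:20 → clear.
Market Hike: starts 11:55 before Gardens Break ends 14:40, and ends 13:45 after Gardens Break starts 13:20 → overlap.
Gallery Break: starts 13:25 before Gardens Break ends 14:40, and ends 15:55 after Gardens Break starts 13:20 → overlap.
Castle Walk: starts 17:15 at or after Gardens Break ends 14:40 → clear.
Gallery Tour: starts 17:40 at or after Gardens Break ends 14:40 → clear.
Gardens Break overlaps Gallery Break, Market Hike.

Yes — it overlaps Gallery Break, Market Hike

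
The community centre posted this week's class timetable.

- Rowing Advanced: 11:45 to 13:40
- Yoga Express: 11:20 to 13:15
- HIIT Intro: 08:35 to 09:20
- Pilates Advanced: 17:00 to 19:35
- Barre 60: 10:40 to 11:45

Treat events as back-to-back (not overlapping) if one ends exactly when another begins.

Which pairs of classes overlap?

Sorted by start: HIIT Intro, Barre 60, Yoga Express, Rowing Advanced, Pilates Advanced.
Barre 60 starts after HIIT Intro ends, so nothing later overlaps HIIT Intro either.
Yoga Express starts before Barre 60 ends → Barre 60 and Yoga Express overlap.
Rowing Advanced starts exactly when Barre 60 ends (back-to-back, no overlap), so nothing later overlaps Barre 60 either.
Rowing Advanced starts before Yoga Express ends → Yoga Express and Rowing Advanced overlap.
Pilates Advanced starts after Yoga Express ends.
Pilates Advanced starts after Rowing Advanced ends.

Barre 60 & Yoga Express, Rowing Advanced & Yoga Express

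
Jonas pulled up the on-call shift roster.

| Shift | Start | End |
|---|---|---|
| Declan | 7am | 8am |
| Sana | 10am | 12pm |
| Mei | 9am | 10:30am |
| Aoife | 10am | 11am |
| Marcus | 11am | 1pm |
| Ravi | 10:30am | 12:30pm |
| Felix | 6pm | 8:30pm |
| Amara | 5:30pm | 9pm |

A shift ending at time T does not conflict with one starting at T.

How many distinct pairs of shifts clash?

8

Two intervals overlap when each starts before the other ends.
Sorted by start: Declan, Mei, Sana, Aoife, Ravi, Marcus, Amara, Felix.
Mei starts after Declan ends — done with Declan.
Sana starts before Mei ends → Mei and Sana overlap.
Aoife starts before Mei ends → Mei and Aoife overlap.
Ravi starts exactly when Mei ends (back-to-back, no overlap) — done with Mei.
Aoife starts before Sana ends → Sana and Aoife overlap.
Ravi starts before Sana ends → Sana and Ravi overlap.
Marcus starts before Sana ends → Sana and Marcus overlap.
Amara starts after Sana ends — done with Sana.
Ravi starts before Aoife ends → Aoife and Ravi overlap.
Marcus starts exactly when Aoife ends (back-to-back, no overlap) — done with Aoife.
Marcus starts before Ravi ends → Ravi and Marcus overlap.
Amara starts after Ravi ends — done with Ravi.
Amara starts after Marcus ends — done with Marcus.
Felix starts before Amara ends → Amara and Felix overlap.
Overlapping pairs: Amara & Felix, Aoife & Mei, Aoife & Ravi, Aoife & Sana, Marcus & Ravi, Marcus & Sana, Mei & Sana, Ravi & Sana — 8 in total.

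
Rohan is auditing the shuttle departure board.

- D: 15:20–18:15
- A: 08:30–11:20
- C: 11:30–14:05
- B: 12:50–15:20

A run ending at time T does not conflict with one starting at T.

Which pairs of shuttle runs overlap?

B & C

Two intervals overlap when each starts before the other ends.
Sorted by start: A, C, B, D.
C starts after A ends, so nothing later overlaps A either.
B starts before C ends → C and B overlap.
D starts after C ends.
D starts exactly when B ends (back-to-back, no overlap).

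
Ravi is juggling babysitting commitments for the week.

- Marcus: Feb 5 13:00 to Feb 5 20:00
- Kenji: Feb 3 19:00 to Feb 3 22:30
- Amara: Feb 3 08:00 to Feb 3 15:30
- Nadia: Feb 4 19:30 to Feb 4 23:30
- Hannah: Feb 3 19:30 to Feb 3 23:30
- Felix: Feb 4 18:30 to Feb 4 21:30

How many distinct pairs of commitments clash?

2

Two intervals overlap when each starts before the other ends.
Sorted by start: Amara, Kenji, Hannah, Felix, Nadia, Marcus.
Kenji starts after Amara ends; Amara is clear from here.
Hannah starts before Kenji ends → Kenji and Hannah overlap.
Felix starts after Kenji ends; Kenji is clear from here.
Felix starts after Hannah ends; Hannah is clear from here.
Nadia starts before Felix ends → Felix and Nadia overlap.
Marcus starts after Felix ends.
Marcus starts after Nadia ends.
Overlapping pairs: Felix & Nadia, Hannah & Kenji — 2 in total.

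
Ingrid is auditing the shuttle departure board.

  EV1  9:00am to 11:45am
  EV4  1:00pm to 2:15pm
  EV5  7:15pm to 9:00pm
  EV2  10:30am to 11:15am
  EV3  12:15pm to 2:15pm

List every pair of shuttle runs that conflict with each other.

EV1 & EV2, EV3 & EV4

Sorted by start: EV1, EV2, EV3, EV4, EV5.
EV2 starts before EV1 ends → EV1 and EV2 overlap.
EV3 starts after EV1 ends — done with EV1.
EV3 starts after EV2 ends — done with EV2.
EV4 starts before EV3 ends → EV3 and EV4 overlap.
EV5 starts after EV3 ends.
EV5 starts after EV4 ends.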